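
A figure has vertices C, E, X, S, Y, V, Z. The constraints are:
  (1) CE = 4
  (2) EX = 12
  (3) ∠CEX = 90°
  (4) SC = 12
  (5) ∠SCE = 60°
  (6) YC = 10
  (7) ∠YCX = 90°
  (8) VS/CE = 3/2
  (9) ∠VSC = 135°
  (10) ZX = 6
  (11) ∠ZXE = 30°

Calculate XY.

Step 1: By the law of cosines on triangle CEX: CX² = 4² + 12² − 2·4·12·cos(90°) = 160, so CX = 4·√10.
Step 2: By the law of cosines on triangle XCY: XY² = (4·√10)² + 10² − 2·4·√10·10·cos(90°) = 260, so XY = 2·√65.

Therefore, the length of XY = 2·√65.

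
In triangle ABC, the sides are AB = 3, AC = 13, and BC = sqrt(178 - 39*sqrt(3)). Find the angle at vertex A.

By the inverse law of cosines: cos(A) = (AB² + AC² - BC²) / (2 × AB × AC)
cos(A) = (3² + 13² - (sqrt(178 - 39*sqrt(3)))²) / (2 × 3 × 13)
cos(A) = (9 + 169 - (178 - 39*sqrt(3))) / 78
cos(A) = sqrt(3)/2
A = arccos(sqrt(3)/2) = 30°

30°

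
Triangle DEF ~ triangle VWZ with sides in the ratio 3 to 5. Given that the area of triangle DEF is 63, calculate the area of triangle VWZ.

The ratio of areas of similar triangles = (side ratio)^2.
Side ratio = 3:5, so area ratio = 9:25.
Area of VWZ / Area of DEF = 25/9
Area of VWZ = 63 * 25/9 = 175

175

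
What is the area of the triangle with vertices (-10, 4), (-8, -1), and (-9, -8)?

The Shoelace formula computes the area from vertex coordinates by summing cross products.
For vertices (-10,4), (-8,-1), (-9,-8):
Signed sum = -10*-1 - -8*4 + -8*-8 - -9*-1 + -9*4 - -10*-8
= 42 + 55 + -116 = -19
Area = (1/2)|-19| = 19/2.

19/2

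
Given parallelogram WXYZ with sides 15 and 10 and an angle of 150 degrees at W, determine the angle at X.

In a parallelogram, consecutive angles are supplementary (sum to 180°).
angle X = 180 - angle W
angle X = 180 - 150
angle X = 30 degrees

30 degrees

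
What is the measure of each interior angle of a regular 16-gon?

Each interior angle of a regular n-gon is (n - 2) * 180 / n.
For n = 16: (16 - 2) * 180 / 16 = 2520/16 = 315/2 degrees.

315/2 degrees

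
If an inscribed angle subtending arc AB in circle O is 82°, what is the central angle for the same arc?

The inscribed angle theorem states that a central angle is always twice any inscribed angle that subtends the same arc.
Since the inscribed angle is 82°, the central angle = 2 × 82° = 164°.

164°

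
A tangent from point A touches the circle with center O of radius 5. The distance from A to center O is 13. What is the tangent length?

Let T be the point of tangency. Then OT ⊥ AT (radius ⊥ tangent).
In right triangle OTA: OA² = OT² + AT²
13² = 5² + AT²
AT² = 144, AT = 12

12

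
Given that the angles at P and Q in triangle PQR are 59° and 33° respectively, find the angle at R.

angle R = 180 - 59 - 33 = 88 degrees.

88 degrees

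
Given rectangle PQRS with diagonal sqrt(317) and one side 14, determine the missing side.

Using the Pythagorean theorem: d^2 = a^2 + b^2
b^2 = d^2 - a^2
b^2 = 317 - 196
b^2 = 121
b = sqrt(121) = 11

11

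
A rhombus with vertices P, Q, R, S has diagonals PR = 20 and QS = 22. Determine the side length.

Half-diagonals are 10 and 11. side = sqrt(10^2 + 11^2) = sqrt(221)

sqrt(221)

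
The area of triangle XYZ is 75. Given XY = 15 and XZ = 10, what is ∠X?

sin(C) = 2 * 75 / (15 * 10) = 1, so C = arcsin(1) = 90°.

90°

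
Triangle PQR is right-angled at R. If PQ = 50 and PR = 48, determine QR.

By the Pythagorean theorem: QR^2 = PQ^2 - PR^2
QR^2 = 50^2 - 48^2 = 2500 - 2304 = 196
QR = sqrt(196) = 14

14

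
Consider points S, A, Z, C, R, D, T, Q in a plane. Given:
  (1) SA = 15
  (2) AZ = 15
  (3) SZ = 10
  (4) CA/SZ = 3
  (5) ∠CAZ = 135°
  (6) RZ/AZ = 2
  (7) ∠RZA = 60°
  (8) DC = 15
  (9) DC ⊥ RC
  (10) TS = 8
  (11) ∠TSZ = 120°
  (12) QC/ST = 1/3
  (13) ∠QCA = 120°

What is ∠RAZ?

From the given relations: RZ = 2·AZ = 2·15 = 30.
Step 1: By the law of cosines on triangle AZR: AR² = 15² + 30² − 2·15·30·cos(60°) = 675, so AR = 15·√3.
Step 2: By the inverse law of cosines on triangle RAZ: cos(∠RAZ) = ((15·√3)² + 15² − 30²) / (2·15·√3·15) = 0/779.42 = 0, so ∠RAZ = 90°.

Therefore, the measure of angle ∠RAZ = 90°.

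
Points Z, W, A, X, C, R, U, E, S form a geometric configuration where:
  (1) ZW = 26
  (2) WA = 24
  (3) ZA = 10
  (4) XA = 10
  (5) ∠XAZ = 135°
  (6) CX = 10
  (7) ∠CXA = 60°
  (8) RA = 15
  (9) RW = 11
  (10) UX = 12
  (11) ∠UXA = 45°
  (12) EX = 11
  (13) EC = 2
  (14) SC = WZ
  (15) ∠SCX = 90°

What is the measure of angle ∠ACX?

Step 1: By the law of cosines on triangle CXA: CA² = 10² + 10² − 2·10·10·cos(60°) = 100, so CA = 10.
Step 2: By the inverse law of cosines on triangle ACX: cos(∠ACX) = (10² + 10² − 10²) / (2·10·10) = 100/200 = 0.5, so ∠ACX = 60°.

Therefore, the measure of angle ∠ACX = 60°.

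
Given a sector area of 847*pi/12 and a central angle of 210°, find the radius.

The sector covers 210°/360° = 7/12 of the full circle.
Full circle area = 847*pi/12 / 7/12 = 121*pi.
Since full area = πr², we get r² = 121*pi/π = 121, so r = 11.

11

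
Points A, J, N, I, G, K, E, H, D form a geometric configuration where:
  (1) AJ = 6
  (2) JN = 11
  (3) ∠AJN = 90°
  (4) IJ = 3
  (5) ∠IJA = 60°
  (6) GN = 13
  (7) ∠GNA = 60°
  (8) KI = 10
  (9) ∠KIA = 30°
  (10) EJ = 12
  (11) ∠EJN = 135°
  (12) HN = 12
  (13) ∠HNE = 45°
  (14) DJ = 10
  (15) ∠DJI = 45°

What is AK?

Step 1: By the law of cosines on triangle AJI: AI² = 6² + 3² − 2·6·3·cos(60°) = 27, so AI = 3·√3.
Step 2: By the law of cosines on triangle AIK: AK² = (3·√3)² + 10² − 2·3·√3·10·cos(30°) = 37, so AK = √37.

Therefore, the length of AK = √37.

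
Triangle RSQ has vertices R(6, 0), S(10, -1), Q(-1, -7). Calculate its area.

The Shoelace formula computes the area from vertex coordinates by summing cross products.
For vertices (6,0), (10,-1), (-1,-7):
Signed sum = 6*-1 - 10*0 + 10*-7 - -1*-1 + -1*0 - 6*-7
= -6 + -71 + 42 = -35
Area = (1/2)|-35| = 35/2.

35/2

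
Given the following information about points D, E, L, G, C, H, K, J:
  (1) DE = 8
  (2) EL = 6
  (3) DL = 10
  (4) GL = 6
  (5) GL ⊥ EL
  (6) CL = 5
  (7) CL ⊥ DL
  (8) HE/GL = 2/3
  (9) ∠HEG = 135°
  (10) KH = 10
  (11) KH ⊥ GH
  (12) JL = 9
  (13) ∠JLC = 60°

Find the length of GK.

From the given relations: HE = 2/3·GL = 2/3·6 = 4.
Step 1: By the law of cosines on triangle ELG: EG² = 6² + 6² − 2·6·6·cos(90°) = 72, so EG = 6·√2.
Step 2: By the law of cosines on triangle GEH: GH² = (6·√2)² + 4² − 2·6·√2·4·cos(135°) = 136, so GH = 2·√34.
Step 3: By the law of cosines on triangle GHK: GK² = (2·√34)² + 10² − 2·2·√34·10·cos(90°) = 236, so GK = 2·√59.

Therefore, the length of GK = 2·√59.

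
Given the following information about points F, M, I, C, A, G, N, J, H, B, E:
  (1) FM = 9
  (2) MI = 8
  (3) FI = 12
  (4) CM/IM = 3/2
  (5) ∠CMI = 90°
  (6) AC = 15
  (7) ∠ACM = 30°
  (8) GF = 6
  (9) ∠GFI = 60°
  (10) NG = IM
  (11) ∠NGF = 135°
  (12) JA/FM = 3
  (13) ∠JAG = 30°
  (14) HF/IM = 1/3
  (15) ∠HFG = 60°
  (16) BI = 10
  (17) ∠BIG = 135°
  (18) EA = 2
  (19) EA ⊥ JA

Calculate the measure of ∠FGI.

Step 1: By the law of cosines on triangle GFI: GI² = 6² + 12² − 2·6·12·cos(60°) = 108, so GI = 6·√3.
Step 2: By the inverse law of cosines on triangle FGI: cos(∠FGI) = (6² + (6·√3)² − 12²) / (2·6·6·√3) = 0/124.71 = 0, so ∠FGI = 90°.

Therefore, the measure of angle ∠FGI = 90°.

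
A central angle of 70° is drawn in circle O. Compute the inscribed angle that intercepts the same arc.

An inscribed angle intercepts an arc from a point on the circle, while the central angle intercepts the same arc from the center.
The inscribed angle is always half the central angle: 70° / 2 = 35°.

35°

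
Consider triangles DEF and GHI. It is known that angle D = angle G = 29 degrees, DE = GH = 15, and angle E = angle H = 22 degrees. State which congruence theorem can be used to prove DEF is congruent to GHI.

Consider the given information: angle D = angle G = 29 degrees, DE = GH = 15, and angle E = angle H = 22 degrees
This is not SAS or AAS: SAS requires two sides and the included angle between them. AAS requires two angles and a non-included side.
The correct criterion is ASA. Two pairs of corresponding angles and the included side are equal (Angle-Side-Angle).

ASA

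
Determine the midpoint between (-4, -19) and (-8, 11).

The midpoint is the point halfway along the segment.
Move half the horizontal distance: -4 + (-8 - -4)/2 = -4 + -4/2 = -6
Move half the vertical distance: -19 + (11 - -19)/2 = -19 + 30/2 = -4
Midpoint = (-6, -4)

(-6, -4)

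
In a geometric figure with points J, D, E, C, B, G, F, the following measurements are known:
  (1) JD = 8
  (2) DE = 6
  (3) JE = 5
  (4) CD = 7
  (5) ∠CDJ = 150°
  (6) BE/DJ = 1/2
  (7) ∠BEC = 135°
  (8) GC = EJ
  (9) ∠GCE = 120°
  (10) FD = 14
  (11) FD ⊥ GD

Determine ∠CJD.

Step 1: By the law of cosines on triangle JDC: JC² = 8² + 7² − 2·8·7·cos(150°) = 209.99, so JC ≈ 14.49.
Step 2: By the inverse law of cosines on triangle CJD: cos(∠CJD) = (14.49² + 8² − 7²) / (2·14.49·8) = 224.99/231.86 = 0.9704, so ∠CJD = 13.98°.

Therefore, the measure of angle ∠CJD = 13.98°.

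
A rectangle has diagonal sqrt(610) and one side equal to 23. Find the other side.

The diagonal of a rectangle forms a right triangle with the two sides.
Rearranging the Pythagorean theorem: missing side = sqrt(d^2 - known^2).
= sqrt(610 - 529) = sqrt(81) = 9.

9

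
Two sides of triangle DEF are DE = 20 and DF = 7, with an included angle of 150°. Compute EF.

When two sides and the included angle are known, the law of cosines gives the third side.
c^2 = a^2 + b^2 - 2ab cos(C) generalizes the Pythagorean theorem to non-right triangles.
Here: EF^2 = 400 + 49 - 280*(-sqrt(3)/2) = 140*sqrt(3) + 449
EF = sqrt(140*sqrt(3) + 449)

sqrt(140*sqrt(3) + 449)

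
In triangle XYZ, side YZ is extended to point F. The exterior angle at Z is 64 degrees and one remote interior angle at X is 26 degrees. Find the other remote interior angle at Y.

By the exterior angle theorem: exterior angle = sum of remote interior angles.
64 = 26 + angle Y
angle Y = 64 - 26 = 38 degrees

38 degrees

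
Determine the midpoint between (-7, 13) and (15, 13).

M = ((x₁ + x₂)/2, (y₁ + y₂)/2)
= ((-7 + 15)/2, (13 + 13)/2)
= (8/2, 26/2) = (4, 13)

(4, 13)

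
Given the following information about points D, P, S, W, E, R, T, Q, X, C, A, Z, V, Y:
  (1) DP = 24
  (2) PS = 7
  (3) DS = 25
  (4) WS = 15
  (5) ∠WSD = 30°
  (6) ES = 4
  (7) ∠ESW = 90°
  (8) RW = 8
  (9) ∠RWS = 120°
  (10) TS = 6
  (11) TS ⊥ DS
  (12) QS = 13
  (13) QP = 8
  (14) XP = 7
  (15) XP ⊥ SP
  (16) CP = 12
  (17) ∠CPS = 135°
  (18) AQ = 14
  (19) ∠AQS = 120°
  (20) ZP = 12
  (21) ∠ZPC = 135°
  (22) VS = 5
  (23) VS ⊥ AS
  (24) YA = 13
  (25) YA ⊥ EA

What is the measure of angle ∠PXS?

Step 1: By the law of cosines on triangle XPS: XS² = 7² + 7² − 2·7·7·cos(90°) = 98, so XS = 7·√2.
Step 2: By the inverse law of cosines on triangle PXS: cos(∠PXS) = (7² + (7·√2)² − 7²) / (2·7·7·√2) = 98/138.59 = 0.7071, so ∠PXS = 45°.

Therefore, the measure of angle ∠PXS = 45°.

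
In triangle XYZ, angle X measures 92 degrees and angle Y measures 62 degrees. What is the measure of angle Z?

The interior angles sum to 180°: angle Z = 180 - 92 - 62 = 26°.
The triangle is obtuse (angles 92°, 62°, 26°).

26 degrees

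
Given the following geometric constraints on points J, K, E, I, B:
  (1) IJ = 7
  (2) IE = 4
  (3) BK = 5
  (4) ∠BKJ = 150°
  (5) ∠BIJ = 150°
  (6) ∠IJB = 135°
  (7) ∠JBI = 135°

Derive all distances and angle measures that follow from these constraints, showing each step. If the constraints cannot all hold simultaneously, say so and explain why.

These constraints are not satisfiable: (5), (6) and (7) are the three interior angles of triangle BIJ, which must sum to 180°, but 150° + 135° + 135° = 420°. No planar figure meets all of them, so nothing further can be derived.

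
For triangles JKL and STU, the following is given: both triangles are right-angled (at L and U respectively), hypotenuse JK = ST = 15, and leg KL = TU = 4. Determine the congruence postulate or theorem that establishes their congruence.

The given information matches HL: The hypotenuse and one leg of two right triangles are equal (Hypotenuse-Leg).

HL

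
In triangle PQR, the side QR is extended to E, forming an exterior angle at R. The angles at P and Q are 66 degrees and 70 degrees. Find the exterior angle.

By the exterior angle theorem, an exterior angle of a triangle equals the sum of the two remote interior angles.
Exterior angle = angle P + angle Q
Exterior angle = 66 + 70 = 136 degrees

136 degrees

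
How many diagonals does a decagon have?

Total line segments between 10 vertices = C(10,2) = 45.
Subtract the 10 sides: 45 - 10 = 35 diagonals.

35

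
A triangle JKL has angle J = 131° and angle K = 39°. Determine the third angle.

angle L = 180 - 131 - 39 = 10 degrees.

10 degrees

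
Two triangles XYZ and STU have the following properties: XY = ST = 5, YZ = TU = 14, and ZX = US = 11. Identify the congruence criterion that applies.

The given information matches SSS: All three pairs of corresponding sides are equal (Side-Side-Side).

SSS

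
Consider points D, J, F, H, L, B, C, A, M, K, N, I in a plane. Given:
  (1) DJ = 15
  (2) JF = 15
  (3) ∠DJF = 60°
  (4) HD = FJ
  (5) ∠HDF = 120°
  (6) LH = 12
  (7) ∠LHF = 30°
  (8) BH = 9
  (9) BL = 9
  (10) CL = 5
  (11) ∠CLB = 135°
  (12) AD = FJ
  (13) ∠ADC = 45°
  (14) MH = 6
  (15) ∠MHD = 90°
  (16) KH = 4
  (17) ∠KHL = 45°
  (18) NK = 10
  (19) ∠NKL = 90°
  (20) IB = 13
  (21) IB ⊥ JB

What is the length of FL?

From the given relations: HD = FJ = 15.
Step 1: By the law of cosines on triangle FJD: FD² = 15² + 15² − 2·15·15·cos(60°) = 225, so FD = 15.
Step 2: By the law of cosines on triangle FDH: FH² = 15² + 15² − 2·15·15·cos(120°) = 675, so FH = 15·√3.
Step 3: By the law of cosines on triangle FHL: FL² = (15·√3)² + 12² − 2·15·√3·12·cos(30°) = 279, so FL = 3·√31.

Therefore, the length of FL = 3·√31.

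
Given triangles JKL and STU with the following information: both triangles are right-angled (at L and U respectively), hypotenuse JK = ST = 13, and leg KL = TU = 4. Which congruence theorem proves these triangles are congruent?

The given information provides:
both triangles are right-angled (at L and U respectively), hypotenuse JK = ST = 13, and leg KL = TU = 4
This matches the HL congruence theorem.
The hypotenuse and one leg of two right triangles are equal (Hypotenuse-Leg).

HL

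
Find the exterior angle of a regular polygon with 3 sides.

Each exterior angle of a regular n-gon is 360 / n.
For n = 3: 360 / 3 = 120 degrees.

120 degrees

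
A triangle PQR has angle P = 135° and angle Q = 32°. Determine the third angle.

The interior angles sum to 180°: angle R = 180 - 135 - 32 = 13°.
The triangle is obtuse (angles 135°, 32°, 13°).

13 degrees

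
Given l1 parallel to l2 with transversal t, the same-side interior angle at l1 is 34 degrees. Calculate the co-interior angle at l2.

Co-interior angles (same-side interior) formed by parallel lines and a transversal are supplementary (sum to 180 degrees).
The given angle is 34 degrees.
The co-interior angle = 180 - 34 = 146 degrees.

146 degrees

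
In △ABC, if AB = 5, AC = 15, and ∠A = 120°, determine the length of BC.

Law of cosines: BC^2 = 5^2 + 15^2 - 2(5)(15)cos(120°) = 325, so BC = 5*sqrt(13).

5*sqrt(13)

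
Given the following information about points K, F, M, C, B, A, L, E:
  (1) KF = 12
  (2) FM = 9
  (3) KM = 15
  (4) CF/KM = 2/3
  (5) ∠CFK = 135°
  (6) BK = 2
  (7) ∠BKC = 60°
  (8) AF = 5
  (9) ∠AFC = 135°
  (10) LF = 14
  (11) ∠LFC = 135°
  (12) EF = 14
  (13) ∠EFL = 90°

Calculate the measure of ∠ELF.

Step 1: By the law of cosines on triangle LFE: LE² = 14² + 14² − 2·14·14·cos(90°) = 392, so LE = 14·√2.
Step 2: By the inverse law of cosines on triangle ELF: cos(∠ELF) = ((14·√2)² + 14² − 14²) / (2·14·√2·14) = 392/554.37 = 0.7071, so ∠ELF = 45°.

Therefore, the measure of angle ∠ELF = 45°.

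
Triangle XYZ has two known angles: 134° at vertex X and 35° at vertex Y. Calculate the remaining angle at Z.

Let angle Z = x. Then 134 + 35 + x = 180.
x = 180 - 169 = 11 degrees.

11 degrees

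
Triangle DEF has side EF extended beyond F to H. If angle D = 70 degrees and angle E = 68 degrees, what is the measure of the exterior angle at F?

The interior angle at F is 180 - 70 - 68 = 42 degrees.
The exterior angle and interior angle at F are supplementary:
Exterior angle = 180 - 42 = 138 degrees.

138 degrees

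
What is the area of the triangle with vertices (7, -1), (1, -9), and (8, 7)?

The Shoelace formula computes the area from vertex coordinates by summing cross products.
For vertices (7,-1), (1,-9), (8,7):
Signed sum = 7*-9 - 1*-1 + 1*7 - 8*-9 + 8*-1 - 7*7
= -62 + 79 + -57 = -40
Area = (1/2)|-40| = 20.

20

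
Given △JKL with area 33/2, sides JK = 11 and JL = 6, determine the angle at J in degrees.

sin(C) = 2 * 33/2 / (11 * 6) = 1/2, so C = arcsin(1/2) = 30°.
Since sin(180° - C) = sin(C), the obtuse angle 150° gives the same area, so C = 30° or C = 150°.

30° or 150°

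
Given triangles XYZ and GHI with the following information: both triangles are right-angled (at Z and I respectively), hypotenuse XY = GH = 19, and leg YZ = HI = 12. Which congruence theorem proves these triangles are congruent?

The given information provides:
both triangles are right-angled (at Z and I respectively), hypotenuse XY = GH = 19, and leg YZ = HI = 12
This matches the HL congruence theorem.
The hypotenuse and one leg of two right triangles are equal (Hypotenuse-Leg).

HL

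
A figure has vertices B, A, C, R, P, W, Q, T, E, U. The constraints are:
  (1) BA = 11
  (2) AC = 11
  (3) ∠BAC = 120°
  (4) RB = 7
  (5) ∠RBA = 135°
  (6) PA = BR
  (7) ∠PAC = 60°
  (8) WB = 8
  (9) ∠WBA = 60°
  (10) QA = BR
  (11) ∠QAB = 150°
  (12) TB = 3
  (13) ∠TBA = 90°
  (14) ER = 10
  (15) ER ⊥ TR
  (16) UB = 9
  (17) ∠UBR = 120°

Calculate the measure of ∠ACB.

Step 1: By the law of cosines on triangle CAB: CB² = 11² + 11² − 2·11·11·cos(120°) = 363, so CB = 11·√3.
Step 2: By the inverse law of cosines on triangle ACB: cos(∠ACB) = (11² + (11·√3)² − 11²) / (2·11·11·√3) = 363/419.16 = 0.866, so ∠ACB = 30°.

Therefore, the measure of angle ∠ACB = 30°.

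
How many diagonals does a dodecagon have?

Total line segments between 12 vertices = C(12,2) = 66.
Subtract the 12 sides: 66 - 12 = 54 diagonals.

54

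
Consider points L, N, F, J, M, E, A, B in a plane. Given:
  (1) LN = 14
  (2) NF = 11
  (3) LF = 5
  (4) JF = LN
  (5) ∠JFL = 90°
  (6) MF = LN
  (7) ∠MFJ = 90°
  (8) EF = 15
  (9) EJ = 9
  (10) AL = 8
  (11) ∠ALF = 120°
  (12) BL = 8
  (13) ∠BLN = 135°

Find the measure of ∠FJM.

From the given relations: JF = LN = 14; MF = LN = 14.
Step 1: By the law of cosines on triangle JFM: JM² = 14² + 14² − 2·14·14·cos(90°) = 392, so JM = 14·√2.
Step 2: By the inverse law of cosines on triangle FJM: cos(∠FJM) = (14² + (14·√2)² − 14²) / (2·14·14·√2) = 392/554.37 = 0.7071, so ∠FJM = 45°.

Therefore, the measure of angle ∠FJM = 45°.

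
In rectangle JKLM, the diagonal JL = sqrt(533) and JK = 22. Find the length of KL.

b = sqrt(d^2 - a^2) = sqrt(533 - 484) = sqrt(49) = 7

7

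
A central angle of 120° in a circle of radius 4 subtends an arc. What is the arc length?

Arc length = 2π(4)(1/3) = 8*pi/3

8*pi/3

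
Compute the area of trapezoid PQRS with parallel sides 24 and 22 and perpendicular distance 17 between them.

A trapezoid's area equals the midsegment times the height.
The midsegment is (24 + 22) / 2 = 23.
Area = 23 * 17 = 391.

391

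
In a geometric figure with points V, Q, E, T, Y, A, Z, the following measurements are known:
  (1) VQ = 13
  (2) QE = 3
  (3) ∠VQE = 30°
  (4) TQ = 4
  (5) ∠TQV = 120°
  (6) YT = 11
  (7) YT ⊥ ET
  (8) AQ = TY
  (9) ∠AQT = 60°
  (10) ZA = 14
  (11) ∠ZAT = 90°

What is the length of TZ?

From the given relations: AQ = TY = 11.
Step 1: By the law of cosines on triangle AQT: AT² = 11² + 4² − 2·11·4·cos(60°) = 93, so AT = √93.
Step 2: By the law of cosines on triangle TAZ: TZ² = √93² + 14² − 2·√93·14·cos(90°) = 289, so TZ = 17.

Therefore, the length of TZ = 17.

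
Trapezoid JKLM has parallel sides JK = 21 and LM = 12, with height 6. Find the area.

Area of a trapezoid = (base1 + base2) * height / 2
Area = (21 + 12) * 6 / 2
Area = 33 * 6 / 2
Area = 198 / 2
Area = 99

99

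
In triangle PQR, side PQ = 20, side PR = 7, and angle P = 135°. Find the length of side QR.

By the law of cosines: QR^2 = PQ^2 + PR^2 - 2*PQ*PR*cos(P)
QR^2 = 20^2 + 7^2 - 2*20*7*cos(135°)
QR^2 = 400 + 49 - 280*(-sqrt(2)/2)
QR^2 = 140*sqrt(2) + 449
QR = sqrt(140*sqrt(2) + 449)

sqrt(140*sqrt(2) + 449)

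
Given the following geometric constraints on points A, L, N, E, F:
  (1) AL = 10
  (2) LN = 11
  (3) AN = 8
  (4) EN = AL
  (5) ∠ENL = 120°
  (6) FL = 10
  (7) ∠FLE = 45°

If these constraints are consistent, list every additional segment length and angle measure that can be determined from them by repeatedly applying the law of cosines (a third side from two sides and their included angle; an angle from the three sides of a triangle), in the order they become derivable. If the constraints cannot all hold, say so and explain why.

The constraints are consistent. Derivable facts, in order:
After 1 step:
- LE ≈ 18.19
- ∠ALN = 44.47°
- ∠ANL = 61.12°
- ∠LAN = 74.41°
After 2 steps:
- EF ≈ 13.18
- ∠ELN = 28.43°
- ∠LEN = 31.57°
After 3 steps:
- ∠EFL = 102.55°
- ∠FEL = 32.45°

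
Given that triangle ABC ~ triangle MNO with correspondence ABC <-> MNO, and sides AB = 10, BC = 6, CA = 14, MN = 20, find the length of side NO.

k = 20/10 = 2. NO = 2 * 6 = 12.

12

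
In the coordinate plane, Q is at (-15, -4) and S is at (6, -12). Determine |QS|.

The horizontal distance is |6 - -15| = 21 and the vertical distance is |-12 - -4| = 8.
By the Pythagorean theorem, d = sqrt(21^2 + 8^2) = sqrt(505).

sqrt(505)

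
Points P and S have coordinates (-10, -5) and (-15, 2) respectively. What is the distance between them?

d = sqrt((-5)^2 + (7)^2) = sqrt(74)

sqrt(74)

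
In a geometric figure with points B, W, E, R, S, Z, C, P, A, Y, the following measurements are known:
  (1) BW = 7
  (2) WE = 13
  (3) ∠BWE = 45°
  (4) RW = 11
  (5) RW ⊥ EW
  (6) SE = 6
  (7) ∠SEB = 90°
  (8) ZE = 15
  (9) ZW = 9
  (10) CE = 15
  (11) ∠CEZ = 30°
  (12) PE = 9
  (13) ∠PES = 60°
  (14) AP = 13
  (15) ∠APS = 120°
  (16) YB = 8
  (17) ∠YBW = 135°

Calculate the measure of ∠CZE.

Step 1: By the law of cosines on triangle ZEC: ZC² = 15² + 15² − 2·15·15·cos(30°) = 60.29, so ZC ≈ 7.76.
Step 2: By the inverse law of cosines on triangle CZE: cos(∠CZE) = (7.76² + 15² − 15²) / (2·7.76·15) = 60.29/232.94 = 0.2588, so ∠CZE = 75°.

Therefore, the measure of angle ∠CZE = 75°.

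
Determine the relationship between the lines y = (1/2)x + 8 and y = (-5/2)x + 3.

Slope of line 1: m1 = 1/2
Slope of line 2: m2 = -5/2
m1 != m2 and m1*m2 = -5/4 != -1. Neither.

Neither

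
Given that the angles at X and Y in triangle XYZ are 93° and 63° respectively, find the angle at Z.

Let angle Z = x. Then 93 + 63 + x = 180.
x = 180 - 156 = 24 degrees.

24 degrees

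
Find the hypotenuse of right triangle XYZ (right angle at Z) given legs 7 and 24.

XY = sqrt(7^2 + 24^2) = sqrt(625) = 25

25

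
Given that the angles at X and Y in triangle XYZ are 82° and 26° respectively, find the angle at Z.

Let angle Z = x. Then 82 + 26 + x = 180.
x = 180 - 108 = 72 degrees.

72 degrees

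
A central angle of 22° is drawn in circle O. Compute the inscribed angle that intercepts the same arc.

An inscribed angle intercepts an arc from a point on the circle, while the central angle intercepts the same arc from the center.
The inscribed angle is always half the central angle: 22° / 2 = 11°.

11°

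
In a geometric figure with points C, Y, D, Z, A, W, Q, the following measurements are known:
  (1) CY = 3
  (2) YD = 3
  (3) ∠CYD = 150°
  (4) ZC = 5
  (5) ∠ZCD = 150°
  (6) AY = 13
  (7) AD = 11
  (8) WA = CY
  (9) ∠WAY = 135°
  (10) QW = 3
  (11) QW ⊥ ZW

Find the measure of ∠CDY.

Step 1: By the law of cosines on triangle DYC: DC² = 3² + 3² − 2·3·3·cos(150°) = 33.59, so DC ≈ 5.8.
Step 2: By the inverse law of cosines on triangle CDY: cos(∠CDY) = (5.8² + 3² − 3²) / (2·5.8·3) = 33.59/34.77 = 0.9659, so ∠CDY = 15°.

Therefore, the measure of angle ∠CDY = 15°.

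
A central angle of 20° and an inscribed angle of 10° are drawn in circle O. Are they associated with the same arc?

By the inscribed angle theorem, if both angles subtend the same arc, the inscribed angle must be half the central angle.
Half of 20° = 10°, which equals the given inscribed angle of 10°.
Therefore, yes, they correspond to the same arc.

Yes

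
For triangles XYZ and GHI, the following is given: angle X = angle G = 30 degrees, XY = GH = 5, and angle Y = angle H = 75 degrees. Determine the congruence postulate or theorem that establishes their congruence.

The given information matches ASA: Two pairs of corresponding angles and the included side are equal (Angle-Side-Angle).

ASA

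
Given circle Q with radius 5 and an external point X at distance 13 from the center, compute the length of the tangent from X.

tangent = √(d² - r²) = √(13² - 5²) = √(169 - 25) = √144 = 12

12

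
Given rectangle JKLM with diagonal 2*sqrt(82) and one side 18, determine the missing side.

The diagonal of a rectangle forms a right triangle with the two sides.
Rearranging the Pythagorean theorem: missing side = sqrt(d^2 - known^2).
= sqrt(328 - 324) = sqrt(4) = 2.

2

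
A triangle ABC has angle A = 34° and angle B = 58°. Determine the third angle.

The interior angles sum to 180°: angle C = 180 - 34 - 58 = 88°.
The triangle is acute (angles 34°, 58°, 88°).

88 degrees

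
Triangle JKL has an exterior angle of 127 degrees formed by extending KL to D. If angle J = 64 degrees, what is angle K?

angle K = 127 - 64 = 63 degrees (exterior angle theorem).

63 degrees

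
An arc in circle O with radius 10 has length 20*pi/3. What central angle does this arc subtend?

The full circumference is 2πr = 20*pi.
The arc is 20*pi/3 / 20*pi = 1/3 of the full circle.
So the central angle = 1/3 × 360° = 120°.

120°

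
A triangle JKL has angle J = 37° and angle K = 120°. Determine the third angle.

Let angle L = x. Then 37 + 120 + x = 180.
x = 180 - 157 = 23 degrees.

23 degrees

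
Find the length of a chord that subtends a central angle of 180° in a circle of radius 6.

Chord = 2(6) sin(90°) = 12

12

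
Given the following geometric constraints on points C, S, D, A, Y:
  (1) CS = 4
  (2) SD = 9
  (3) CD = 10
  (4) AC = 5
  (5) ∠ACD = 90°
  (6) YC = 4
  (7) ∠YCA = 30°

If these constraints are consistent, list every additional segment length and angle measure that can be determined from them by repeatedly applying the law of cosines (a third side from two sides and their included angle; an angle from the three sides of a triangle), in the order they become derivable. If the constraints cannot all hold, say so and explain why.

The constraints are consistent. Derivable facts, in order:
After 1 step:
- AY ≈ 2.52
- DA = 5·√5
- ∠CDS = 23.56°
- ∠CSD = 92.39°
- ∠DCS = 64.06°
After 2 steps:
- ∠ADC = 26.57°
- ∠AYC = 97.52°
- ∠CAD = 63.43°
- ∠CAY = 52.48°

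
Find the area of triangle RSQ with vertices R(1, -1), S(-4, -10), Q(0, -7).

Using the Shoelace formula for a triangle:
Area = (1/2)|x0(y1 - y2) + x1(y2 - y0) + x2(y0 - y1)|
Area = (1/2)|1(-10 - -7) + -4(-7 - -1) + 0(-1 - -10)|
Area = (1/2)|-3 + 24 + 0|
Area = (1/2)|21|
Area = (1/2)(21)
Area = 21/2

21/2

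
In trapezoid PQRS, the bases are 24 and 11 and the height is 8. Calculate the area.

A trapezoid's area equals the midsegment times the height.
The midsegment is (24 + 11) / 2 = 35/2.
Area = 35/2 * 8 = 140.

140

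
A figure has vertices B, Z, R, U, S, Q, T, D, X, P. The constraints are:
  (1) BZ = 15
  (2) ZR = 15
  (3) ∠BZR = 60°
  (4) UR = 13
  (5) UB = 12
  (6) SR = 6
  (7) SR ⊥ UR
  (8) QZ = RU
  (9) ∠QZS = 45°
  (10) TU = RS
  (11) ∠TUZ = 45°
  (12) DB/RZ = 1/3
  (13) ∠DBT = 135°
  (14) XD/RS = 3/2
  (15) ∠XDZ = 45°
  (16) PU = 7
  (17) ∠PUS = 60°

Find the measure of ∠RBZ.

Step 1: By the law of cosines on triangle BZR: BR² = 15² + 15² − 2·15·15·cos(60°) = 225, so BR = 15.
Step 2: By the inverse law of cosines on triangle RBZ: cos(∠RBZ) = (15² + 15² − 15²) / (2·15·15) = 225/450 = 0.5, so ∠RBZ = 60°.

Therefore, the measure of angle ∠RBZ = 60°.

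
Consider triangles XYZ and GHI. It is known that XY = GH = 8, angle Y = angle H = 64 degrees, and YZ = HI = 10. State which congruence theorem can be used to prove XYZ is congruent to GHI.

The given information provides:
XY = GH = 8, angle Y = angle H = 64 degrees, and YZ = HI = 10
This matches the SAS congruence theorem.
Two pairs of corresponding sides and the included angle are equal (Side-Angle-Side).

SAS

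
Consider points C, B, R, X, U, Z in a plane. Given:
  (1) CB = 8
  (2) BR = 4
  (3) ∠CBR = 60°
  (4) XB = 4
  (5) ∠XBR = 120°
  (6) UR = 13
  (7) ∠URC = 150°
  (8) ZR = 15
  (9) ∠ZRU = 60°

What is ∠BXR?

Step 1: By the law of cosines on triangle XBR: XR² = 4² + 4² − 2·4·4·cos(120°) = 48, so XR = 4·√3.
Step 2: By the inverse law of cosines on triangle BXR: cos(∠BXR) = (4² + (4·√3)² − 4²) / (2·4·4·√3) = 48/55.43 = 0.866, so ∠BXR = 30°.

Therefore, the measure of angle ∠BXR = 30°.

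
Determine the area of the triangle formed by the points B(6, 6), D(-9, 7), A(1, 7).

The Shoelace formula computes the area from vertex coordinates by summing cross products.
For vertices (6,6), (-9,7), (1,7):
Signed sum = 6*7 - -9*6 + -9*7 - 1*7 + 1*6 - 6*7
= 96 + -70 + -36 = -10
Area = (1/2)|-10| = 5.

5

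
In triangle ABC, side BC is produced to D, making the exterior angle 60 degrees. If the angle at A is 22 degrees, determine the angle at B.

angle B = 60 - 22 = 38 degrees (exterior angle theorem).

38 degrees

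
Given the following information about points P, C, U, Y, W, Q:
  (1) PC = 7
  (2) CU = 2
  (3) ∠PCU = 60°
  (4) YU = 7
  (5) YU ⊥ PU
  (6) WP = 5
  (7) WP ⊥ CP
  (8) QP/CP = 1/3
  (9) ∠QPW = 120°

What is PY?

Step 1: By the law of cosines on triangle UCP: UP² = 2² + 7² − 2·2·7·cos(60°) = 39, so UP = √39.
Step 2: By the law of cosines on triangle PUY: PY² = √39² + 7² − 2·√39·7·cos(90°) = 88, so PY = 2·√22.

Therefore, the length of PY = 2·√22.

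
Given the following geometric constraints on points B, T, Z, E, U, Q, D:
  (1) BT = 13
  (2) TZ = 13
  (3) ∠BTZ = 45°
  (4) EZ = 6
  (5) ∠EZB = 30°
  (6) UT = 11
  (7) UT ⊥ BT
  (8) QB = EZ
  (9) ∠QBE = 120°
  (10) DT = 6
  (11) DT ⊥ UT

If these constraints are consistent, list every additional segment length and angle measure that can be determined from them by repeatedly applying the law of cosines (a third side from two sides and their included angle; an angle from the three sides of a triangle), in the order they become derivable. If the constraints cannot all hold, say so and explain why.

The constraints are consistent. Derivable facts, in order:
After 1 step:
- BU ≈ 17.03
- BZ ≈ 9.95
- UD = √157
After 2 steps:
- BE ≈ 5.62
- ∠BUT = 49.76°
- ∠BZT = 67.5°
- ∠DUT = 28.61°
- ∠TBU = 40.24°
- ∠TBZ = 67.5°
- ∠TDU = 61.39°
After 3 steps:
- EQ ≈ 10.07
- ∠BEZ = 117.74°
- ∠EBZ = 32.26°
After 4 steps:
- ∠BEQ = 31.08°
- ∠BQE = 28.92°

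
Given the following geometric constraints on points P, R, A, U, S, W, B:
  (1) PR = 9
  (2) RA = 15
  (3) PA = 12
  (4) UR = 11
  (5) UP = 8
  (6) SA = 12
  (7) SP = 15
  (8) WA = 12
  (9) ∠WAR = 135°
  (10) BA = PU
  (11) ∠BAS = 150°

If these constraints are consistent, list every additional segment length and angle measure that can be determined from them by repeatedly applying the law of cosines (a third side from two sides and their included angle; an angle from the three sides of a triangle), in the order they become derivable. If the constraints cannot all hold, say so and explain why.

The constraints are consistent. Derivable facts, in order:
After 1 step:
- RW ≈ 24.97
- SB ≈ 19.35
- ∠APR = 90°
- ∠APS = 51.32°
- ∠ARP = 53.13°
- ∠ASP = 51.32°
- ∠PAR = 36.87°
- ∠PAS = 77.36°
- ∠PRU = 45.82°
- ∠PUR = 53.78°
- ∠RPU = 80.41°
After 2 steps:
- ∠ABS = 18.07°
- ∠ARW = 19.86°
- ∠ASB = 11.93°
- ∠AWR = 25.14°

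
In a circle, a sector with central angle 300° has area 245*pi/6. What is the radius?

Sector area A = πr² × θ/360, so r² = 360A / (πθ).
r² = 360 × 245*pi/6 / (π × 300)
r² = 49
r = 7

7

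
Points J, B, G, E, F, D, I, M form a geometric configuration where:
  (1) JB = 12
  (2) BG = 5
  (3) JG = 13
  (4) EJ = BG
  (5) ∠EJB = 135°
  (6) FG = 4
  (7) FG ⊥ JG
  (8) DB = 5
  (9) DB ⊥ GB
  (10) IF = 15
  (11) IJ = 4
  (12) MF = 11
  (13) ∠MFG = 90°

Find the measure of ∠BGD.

Step 1: By the law of cosines on triangle GBD: GD² = 5² + 5² − 2·5·5·cos(90°) = 50, so GD = 5·√2.
Step 2: By the inverse law of cosines on triangle BGD: cos(∠BGD) = (5² + (5·√2)² − 5²) / (2·5·5·√2) = 50/70.71 = 0.7071, so ∠BGD = 45°.

Therefore, the measure of angle ∠BGD = 45°.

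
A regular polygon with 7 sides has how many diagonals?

Each of the 7 vertices connects to 4 non-adjacent vertices via diagonals.
Total connections = 7 × 4 = 28, but each diagonal is counted twice.
Number of diagonals = 28 / 2 = 14.

14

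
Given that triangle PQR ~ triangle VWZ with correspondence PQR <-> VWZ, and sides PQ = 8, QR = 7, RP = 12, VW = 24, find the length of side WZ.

Similar triangles have proportional sides. Setting up the proportion:
VW / PQ = WZ / QR
24 / 8 = WZ / 7
WZ = 7 * 24 / 8 = 21.

21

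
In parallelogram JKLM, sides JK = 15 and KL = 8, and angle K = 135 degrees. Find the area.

Area = 15 * 8 * sin(135°) = 120 * sqrt(2)/2 = 60*sqrt(2)

60*sqrt(2)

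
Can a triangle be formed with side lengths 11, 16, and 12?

Yes.
The triangle inequality requires that the sum of any two sides exceeds the third.
Here 11 + 12 = 23 > 16, so the condition is met.

Yes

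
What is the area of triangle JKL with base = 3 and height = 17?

Area = (1/2) * base * height
Area = (1/2) * 3 * 17
Area = 51/2

51/2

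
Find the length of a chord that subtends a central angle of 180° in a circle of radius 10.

Chord length = 2r sin(θ/2)
= 2 × 10 × sin(180°/2)
= 2 × 10 × sin(90°)
= 20

20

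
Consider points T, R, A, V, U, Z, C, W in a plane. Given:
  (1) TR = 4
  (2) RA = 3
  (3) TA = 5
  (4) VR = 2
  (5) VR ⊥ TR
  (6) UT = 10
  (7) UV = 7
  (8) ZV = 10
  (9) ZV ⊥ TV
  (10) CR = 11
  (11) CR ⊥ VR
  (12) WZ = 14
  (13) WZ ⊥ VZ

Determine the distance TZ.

Step 1: By the law of cosines on triangle VRT: VT² = 2² + 4² − 2·2·4·cos(90°) = 20, so VT = 2·√5.
Step 2: By the law of cosines on triangle TVZ: TZ² = (2·√5)² + 10² − 2·2·√5·10·cos(90°) = 120, so TZ = 2·√30.

Therefore, the length of TZ = 2·√30.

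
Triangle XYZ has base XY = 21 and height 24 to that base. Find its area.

Area = (1/2)(21)(24) = 252

252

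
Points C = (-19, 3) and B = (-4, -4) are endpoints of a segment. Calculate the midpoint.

The midpoint is the point halfway along the segment.
Move half the horizontal distance: -19 + (-4 - -19)/2 = -19 + 15/2 = -23/2
Move half the vertical distance: 3 + (-4 - 3)/2 = 3 + -7/2 = -1/2
Midpoint = (-23/2, -1/2)

(-23/2, -1/2)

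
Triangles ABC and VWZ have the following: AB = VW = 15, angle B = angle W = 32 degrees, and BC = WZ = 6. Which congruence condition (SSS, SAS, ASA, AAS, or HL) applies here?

Consider the given information: AB = VW = 15, angle B = angle W = 32 degrees, and BC = WZ = 6
This is not ASA or HL: ASA requires two angles and the side between them. HL only applies to right triangles with matching hypotenuse and leg.
The correct criterion is SAS. Two pairs of corresponding sides and the included angle are equal (Side-Angle-Side).

SAS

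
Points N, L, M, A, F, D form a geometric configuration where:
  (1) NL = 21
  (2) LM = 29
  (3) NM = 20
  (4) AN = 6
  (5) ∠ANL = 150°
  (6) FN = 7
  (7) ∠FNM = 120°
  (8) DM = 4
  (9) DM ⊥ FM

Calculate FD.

Step 1: By the law of cosines on triangle FNM: FM² = 7² + 20² − 2·7·20·cos(120°) = 589, so FM ≈ 24.27.
Step 2: By the law of cosines on triangle FMD: FD² = 24.27² + 4² − 2·24.27·4·cos(90°) = 605, so FD = 11·√5.

Therefore, the length of FD = 11·√5.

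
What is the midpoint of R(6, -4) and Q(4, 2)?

M = ((x₁ + x₂)/2, (y₁ + y₂)/2)
= ((6 + 4)/2, (-4 + 2)/2)
= (10/2, -2/2) = (5, -1)

(5, -1)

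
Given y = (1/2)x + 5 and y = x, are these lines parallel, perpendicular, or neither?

Slope of line 1: m1 = 1/2
Slope of line 2: m2 = 1
m1 != m2 and m1*m2 = 1/2 != -1. Neither.

Neither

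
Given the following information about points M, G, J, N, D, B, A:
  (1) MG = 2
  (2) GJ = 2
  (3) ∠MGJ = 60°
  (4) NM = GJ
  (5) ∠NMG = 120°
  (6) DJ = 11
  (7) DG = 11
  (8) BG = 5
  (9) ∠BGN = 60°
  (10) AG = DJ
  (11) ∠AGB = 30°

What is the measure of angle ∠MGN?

From the given relations: NM = GJ = 2.
Step 1: By the law of cosines on triangle GMN: GN² = 2² + 2² − 2·2·2·cos(120°) = 12, so GN = 2·√3.
Step 2: By the inverse law of cosines on triangle MGN: cos(∠MGN) = (2² + (2·√3)² − 2²) / (2·2·2·√3) = 12/13.86 = 0.866, so ∠MGN = 30°.

Therefore, the measure of angle ∠MGN = 30°.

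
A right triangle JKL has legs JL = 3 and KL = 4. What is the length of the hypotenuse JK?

JK = sqrt(3^2 + 4^2) = sqrt(25) = 5

5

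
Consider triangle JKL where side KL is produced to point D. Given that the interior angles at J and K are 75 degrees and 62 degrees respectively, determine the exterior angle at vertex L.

Exterior angle = 75 + 62 = 137 degrees (exterior angle theorem).

137 degrees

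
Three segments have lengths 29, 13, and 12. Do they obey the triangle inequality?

The longest side is 29. The other two sides sum to 12 + 13 = 25.
Since 25 ≤ 29, the two shorter sides cannot reach around to close the triangle.

No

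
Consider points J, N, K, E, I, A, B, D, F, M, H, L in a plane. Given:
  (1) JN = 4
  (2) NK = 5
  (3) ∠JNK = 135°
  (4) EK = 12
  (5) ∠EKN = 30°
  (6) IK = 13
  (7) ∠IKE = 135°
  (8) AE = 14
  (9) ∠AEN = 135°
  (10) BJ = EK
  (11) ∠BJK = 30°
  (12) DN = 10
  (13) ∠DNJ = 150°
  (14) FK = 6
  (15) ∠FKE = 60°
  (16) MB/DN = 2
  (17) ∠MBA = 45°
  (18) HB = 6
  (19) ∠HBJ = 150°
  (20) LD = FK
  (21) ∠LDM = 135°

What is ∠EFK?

Step 1: By the law of cosines on triangle FKE: FE² = 6² + 12² − 2·6·12·cos(60°) = 108, so FE = 6·√3.
Step 2: By the inverse law of cosines on triangle EFK: cos(∠EFK) = ((6·√3)² + 6² − 12²) / (2·6·√3·6) = 0/124.71 = 0, so ∠EFK = 90°.

Therefore, the measure of angle ∠EFK = 90°.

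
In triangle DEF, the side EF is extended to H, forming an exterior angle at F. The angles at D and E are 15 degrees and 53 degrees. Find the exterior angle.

Exterior angle = 15 + 53 = 68 degrees (exterior angle theorem).

68 degrees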